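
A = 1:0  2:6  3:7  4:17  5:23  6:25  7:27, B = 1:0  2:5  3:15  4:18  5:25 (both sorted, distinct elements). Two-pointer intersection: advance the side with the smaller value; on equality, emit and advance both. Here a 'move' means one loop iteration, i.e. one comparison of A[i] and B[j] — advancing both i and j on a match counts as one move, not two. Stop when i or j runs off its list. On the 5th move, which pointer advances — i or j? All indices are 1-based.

i=1 j=1: 0==0 emit, i++,j++
i=2 j=2: 6>5, j++
i=2 j=3: 6<15, i++
i=3 j=3: 7<15, i++
i=4 j=3: 17>15, j++

j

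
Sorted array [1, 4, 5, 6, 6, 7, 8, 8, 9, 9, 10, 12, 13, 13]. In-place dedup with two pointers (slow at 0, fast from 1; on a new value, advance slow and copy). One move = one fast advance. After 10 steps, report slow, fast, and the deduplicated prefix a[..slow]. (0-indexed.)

slow=0 fast=1: a[fast]=4≠a[slow]=1 write a[1]=4, slow++,fast++
slow=1 fast=2: a[fast]=5≠a[slow]=4 write a[2]=5, slow++,fast++
slow=2 fast=3: a[fast]=6≠a[slow]=5 write a[3]=6, slow++,fast++
slow=3 fast=4: a[fast]=6=a[slow] dup, fast++
slow=3 fast=5: a[fast]=7≠a[slow]=6 write a[4]=7, slow++,fast++
slow=4 fast=6: a[fast]=8≠a[slow]=7 write a[5]=8, slow++,fast++
slow=5 fast=7: a[fast]=8=a[slow] dup, fast++
slow=5 fast=8: a[fast]=9≠a[slow]=8 write a[6]=9, slow++,fast++
slow=6 fast=9: a[fast]=9=a[slow] dup, fast++
slow=6 fast=10: a[fast]=10≠a[slow]=9 write a[7]=10, slow++,fast++

slow=7, fast=11, prefix=[1, 4, 5, 6, 7, 8, 9, 10]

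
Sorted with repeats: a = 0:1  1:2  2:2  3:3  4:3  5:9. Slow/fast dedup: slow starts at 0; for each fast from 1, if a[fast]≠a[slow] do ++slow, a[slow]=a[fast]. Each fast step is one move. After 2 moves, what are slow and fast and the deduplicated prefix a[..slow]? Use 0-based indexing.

(s=0,f=1) a[fast]=2≠a[slow]=1 write a[1]=2 → slow++,fast++
(s=1,f=2) a[fast]=2=a[slow] dup → fast++

slow=1, fast=3, prefix=[1, 2]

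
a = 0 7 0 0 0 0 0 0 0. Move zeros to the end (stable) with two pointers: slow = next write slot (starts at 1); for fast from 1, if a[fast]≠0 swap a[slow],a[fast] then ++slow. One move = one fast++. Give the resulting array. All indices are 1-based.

[7, 0, 0, 0, 0, 0, 0, 0, 0]

slow=1 fast=1: a[fast]=0, fast++
slow=1 fast=2: a[fast]=7≠0 swap→a[1]=7, slow++,fast++
slow=2 fast=3: a[fast]=0, fast++
slow=2 fast=4: a[fast]=0, fast++
slow=2 fast=5: a[fast]=0, fast++
slow=2 fast=6: a[fast]=0, fast++
slow=2 fast=7: a[fast]=0, fast++
slow=2 fast=8: a[fast]=0, fast++
slow=2 fast=9: a[fast]=0, fast++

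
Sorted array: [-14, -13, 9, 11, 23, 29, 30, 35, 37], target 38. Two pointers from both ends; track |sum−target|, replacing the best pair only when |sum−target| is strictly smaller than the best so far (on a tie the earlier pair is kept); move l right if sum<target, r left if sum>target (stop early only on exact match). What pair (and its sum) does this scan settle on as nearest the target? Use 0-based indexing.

pair (9, 29) with sum 38 (|Δ|=0)

[0,8] -14+37=23 d=15 * → l++
[1,8] -13+37=24 d=14 * → l++
[2,8] 9+37=46 d=8 * → r--
[2,7] 9+35=44 d=6 * → r--
[2,6] 9+30=39 d=1 * → r--
[2,5] 9+29=38 d=0 * → stop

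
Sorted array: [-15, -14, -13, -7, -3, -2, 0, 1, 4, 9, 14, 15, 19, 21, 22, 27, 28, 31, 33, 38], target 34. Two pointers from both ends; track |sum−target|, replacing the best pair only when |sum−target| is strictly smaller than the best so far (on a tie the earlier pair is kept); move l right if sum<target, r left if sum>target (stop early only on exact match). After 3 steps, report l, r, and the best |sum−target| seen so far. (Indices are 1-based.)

l=4, r=20, best |Δ|=9

[1,20] -15+38=23 d=11 * → l++
[2,20] -14+38=24 d=10 * → l++
[3,20] -13+38=25 d=9 * → l++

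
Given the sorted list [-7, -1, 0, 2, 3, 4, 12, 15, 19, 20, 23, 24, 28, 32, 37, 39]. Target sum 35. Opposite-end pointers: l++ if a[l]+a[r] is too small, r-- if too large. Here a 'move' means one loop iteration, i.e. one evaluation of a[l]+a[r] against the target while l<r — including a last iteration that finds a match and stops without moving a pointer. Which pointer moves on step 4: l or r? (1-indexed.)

l=1 r=16: -7+39=32 <35, l++
l=2 r=16: -1+39=38 >35, r--
l=2 r=15: -1+37=36 >35, r--
l=2 r=14: -1+32=31 <35, l++

l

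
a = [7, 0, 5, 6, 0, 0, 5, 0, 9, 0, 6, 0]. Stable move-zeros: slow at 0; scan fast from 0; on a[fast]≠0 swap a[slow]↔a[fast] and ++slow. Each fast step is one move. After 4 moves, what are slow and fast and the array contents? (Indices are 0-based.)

slow=3, fast=4, a=[7, 5, 6, 0, 0, 0, 5, 0, 9, 0, 6, 0]

slow=0 fast=0: a[fast]=7≠0 swap→a[0]=7, slow++,fast++
slow=1 fast=1: a[fast]=0, fast++
slow=1 fast=2: a[fast]=5≠0 swap→a[1]=5, slow++,fast++
slow=2 fast=3: a[fast]=6≠0 swap→a[2]=6, slow++,fast++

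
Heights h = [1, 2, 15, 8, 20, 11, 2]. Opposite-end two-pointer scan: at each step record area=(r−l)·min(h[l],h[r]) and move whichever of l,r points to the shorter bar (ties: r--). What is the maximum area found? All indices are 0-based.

max area = 33

l=0 r=6: min(1,2)*6=6 best=6 *, l++
l=1 r=6: min(2,2)*5=10 best=10 *, r--
l=1 r=5: min(2,11)*4=8 best=10, l++
l=2 r=5: min(15,11)*3=33 best=33 *, r--
l=2 r=4: min(15,20)*2=30 best=33, l++
l=3 r=4: min(8,20)*1=8 best=33, l++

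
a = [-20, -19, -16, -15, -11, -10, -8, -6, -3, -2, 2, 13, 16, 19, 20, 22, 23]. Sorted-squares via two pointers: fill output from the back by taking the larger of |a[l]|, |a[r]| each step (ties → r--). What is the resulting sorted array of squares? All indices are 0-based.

l=0 r=16: |-20|<=|23| out[16]=529, r--
l=0 r=15: |-20|<=|22| out[15]=484, r--
l=0 r=14: |-20|<=|20| out[14]=400, r--
l=0 r=13: |-20|>|19| out[13]=400, l++
l=1 r=13: |-19|<=|19| out[12]=361, r--
l=1 r=12: |-19|>|16| out[11]=361, l++
l=2 r=12: |-16|<=|16| out[10]=256, r--
l=2 r=11: |-16|>|13| out[9]=256, l++
l=3 r=11: |-15|>|13| out[8]=225, l++
l=4 r=11: |-11|<=|13| out[7]=169, r--
l=4 r=10: |-11|>|2| out[6]=121, l++
l=5 r=10: |-10|>|2| out[5]=100, l++
l=6 r=10: |-8|>|2| out[4]=64, l++
l=7 r=10: |-6|>|2| out[3]=36, l++
l=8 r=10: |-3|>|2| out[2]=9, l++
l=9 r=10: |-2|<=|2| out[1]=4, r--
l=9 r=9: |-2|<=|-2| out[0]=4, r--

[4, 4, 9, 36, 64, 100, 121, 169, 225, 256, 256, 361, 361, 400, 400, 484, 529]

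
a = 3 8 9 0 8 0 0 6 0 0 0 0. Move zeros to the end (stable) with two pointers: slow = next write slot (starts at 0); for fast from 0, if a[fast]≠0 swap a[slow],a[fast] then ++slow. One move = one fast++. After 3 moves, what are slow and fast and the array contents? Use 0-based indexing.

slow=0 fast=0: a[fast]=3≠0 swap→a[0]=3, slow++,fast++
slow=1 fast=1: a[fast]=8≠0 swap→a[1]=8, slow++,fast++
slow=2 fast=2: a[fast]=9≠0 swap→a[2]=9, slow++,fast++

slow=3, fast=3, a=[3, 8, 9, 0, 8, 0, 0, 6, 0, 0, 0, 0]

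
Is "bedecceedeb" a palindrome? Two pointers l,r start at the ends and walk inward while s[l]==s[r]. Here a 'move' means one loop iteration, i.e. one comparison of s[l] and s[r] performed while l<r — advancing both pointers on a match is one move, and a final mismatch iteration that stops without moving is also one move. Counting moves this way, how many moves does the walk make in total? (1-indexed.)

[1,11] 'b'=='b' → l++,r--
[2,10] 'e'=='e' → l++,r--
[3,9] 'd'=='d' → l++,r--
[4,8] 'e'=='e' → l++,r--
[5,7] 'c'!='e' → stop

5 moves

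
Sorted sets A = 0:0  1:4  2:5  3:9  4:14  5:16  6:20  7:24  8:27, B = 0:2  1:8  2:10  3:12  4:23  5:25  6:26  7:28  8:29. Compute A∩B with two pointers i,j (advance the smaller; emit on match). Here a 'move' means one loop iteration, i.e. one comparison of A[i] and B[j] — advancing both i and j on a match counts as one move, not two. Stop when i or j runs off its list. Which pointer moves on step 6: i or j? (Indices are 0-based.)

i

[i=0,j=0] 0<2 → i++
[i=1,j=0] 4>2 → j++
[i=1,j=1] 4<8 → i++
[i=2,j=1] 5<8 → i++
[i=3,j=1] 9>8 → j++
[i=3,j=2] 9<10 → i++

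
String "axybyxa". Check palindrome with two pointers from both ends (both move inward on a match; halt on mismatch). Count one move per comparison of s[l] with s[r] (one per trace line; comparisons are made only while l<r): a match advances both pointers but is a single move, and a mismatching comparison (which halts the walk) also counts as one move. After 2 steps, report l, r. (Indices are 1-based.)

l=1 r=7: 'a'=='a', l++,r--
l=2 r=6: 'x'=='x', l++,r--

l=3, r=5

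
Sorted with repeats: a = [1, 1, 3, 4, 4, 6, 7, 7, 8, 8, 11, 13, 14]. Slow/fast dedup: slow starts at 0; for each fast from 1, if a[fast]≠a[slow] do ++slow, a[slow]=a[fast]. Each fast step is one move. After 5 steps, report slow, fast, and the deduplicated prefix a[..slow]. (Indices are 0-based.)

slow=3, fast=6, prefix=[1, 3, 4, 6]

slow=0 fast=1: a[fast]=1=a[slow] dup, fast++
slow=0 fast=2: a[fast]=3≠a[slow]=1 write a[1]=3, slow++,fast++
slow=1 fast=3: a[fast]=4≠a[slow]=3 write a[2]=4, slow++,fast++
slow=2 fast=4: a[fast]=4=a[slow] dup, fast++
slow=2 fast=5: a[fast]=6≠a[slow]=4 write a[3]=6, slow++,fast++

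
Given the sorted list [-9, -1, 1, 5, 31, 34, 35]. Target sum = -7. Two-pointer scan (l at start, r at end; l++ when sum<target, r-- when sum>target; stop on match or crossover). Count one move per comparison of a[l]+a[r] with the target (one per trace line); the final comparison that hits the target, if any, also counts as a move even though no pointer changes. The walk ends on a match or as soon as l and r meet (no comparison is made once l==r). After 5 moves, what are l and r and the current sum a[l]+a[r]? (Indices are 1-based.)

l=1 r=7: -9+35=26 >-7, r--
l=1 r=6: -9+34=25 >-7, r--
l=1 r=5: -9+31=22 >-7, r--
l=1 r=4: -9+5=-4 >-7, r--
l=1 r=3: -9+1=-8 <-7, l++

l=2, r=3, sum=0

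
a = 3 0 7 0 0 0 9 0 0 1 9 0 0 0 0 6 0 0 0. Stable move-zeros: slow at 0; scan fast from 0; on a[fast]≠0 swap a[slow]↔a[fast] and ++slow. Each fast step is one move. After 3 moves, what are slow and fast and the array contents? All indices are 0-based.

slow=2, fast=3, a=[3, 7, 0, 0, 0, 0, 9, 0, 0, 1, 9, 0, 0, 0, 0, 6, 0, 0, 0]

(s=0,f=0) a[fast]=3≠0 swap→a[0]=3 → slow++,fast++
(s=1,f=1) a[fast]=0 → fast++
(s=1,f=2) a[fast]=7≠0 swap→a[1]=7 → slow++,fast++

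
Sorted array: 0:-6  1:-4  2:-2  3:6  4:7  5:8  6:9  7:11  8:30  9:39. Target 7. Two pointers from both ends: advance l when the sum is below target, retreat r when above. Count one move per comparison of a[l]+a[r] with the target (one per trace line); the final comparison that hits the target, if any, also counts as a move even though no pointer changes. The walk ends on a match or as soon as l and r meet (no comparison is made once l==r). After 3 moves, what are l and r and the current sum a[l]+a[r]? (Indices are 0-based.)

l=1, r=7, sum=7

l=0 r=9: -6+39=33 >7, r--
l=0 r=8: -6+30=24 >7, r--
l=0 r=7: -6+11=5 <7, l++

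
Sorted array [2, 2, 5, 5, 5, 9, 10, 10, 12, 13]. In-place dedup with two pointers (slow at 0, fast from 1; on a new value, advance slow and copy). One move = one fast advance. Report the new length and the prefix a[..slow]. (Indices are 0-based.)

(s=0,f=1) a[fast]=2=a[slow] dup → fast++
(s=0,f=2) a[fast]=5≠a[slow]=2 write a[1]=5 → slow++,fast++
(s=1,f=3) a[fast]=5=a[slow] dup → fast++
(s=1,f=4) a[fast]=5=a[slow] dup → fast++
(s=1,f=5) a[fast]=9≠a[slow]=5 write a[2]=9 → slow++,fast++
(s=2,f=6) a[fast]=10≠a[slow]=9 write a[3]=10 → slow++,fast++
(s=3,f=7) a[fast]=10=a[slow] dup → fast++
(s=3,f=8) a[fast]=12≠a[slow]=10 write a[4]=12 → slow++,fast++
(s=4,f=9) a[fast]=13≠a[slow]=12 write a[5]=13 → slow++,fast++

length 6; prefix = [2, 5, 9, 10, 12, 13]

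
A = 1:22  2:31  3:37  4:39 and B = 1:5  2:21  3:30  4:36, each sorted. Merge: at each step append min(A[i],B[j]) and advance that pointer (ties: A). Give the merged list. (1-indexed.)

i=1 j=1: A[i]=22>B[j]=5 take 5, j++
i=1 j=2: A[i]=22>B[j]=21 take 21, j++
i=1 j=3: A[i]=22<=B[j]=30 take 22, i++
i=2 j=3: A[i]=31>B[j]=30 take 30, j++
i=2 j=4: A[i]=31<=B[j]=36 take 31, i++
i=3 j=4: A[i]=37>B[j]=36 take 36, j++
i=3 j=5: B done, take A[i]=37, i++
i=4 j=5: B done, take A[i]=39, i++

[5, 21, 22, 30, 31, 36, 37, 39]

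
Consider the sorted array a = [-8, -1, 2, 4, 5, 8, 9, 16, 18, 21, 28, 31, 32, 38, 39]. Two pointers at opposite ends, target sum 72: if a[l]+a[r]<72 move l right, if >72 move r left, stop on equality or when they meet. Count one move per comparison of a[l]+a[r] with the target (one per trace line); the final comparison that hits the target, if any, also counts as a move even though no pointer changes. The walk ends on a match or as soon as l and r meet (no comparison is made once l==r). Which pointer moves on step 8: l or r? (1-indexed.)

l=1 r=15: -8+39=31 <72, l++
l=2 r=15: -1+39=38 <72, l++
l=3 r=15: 2+39=41 <72, l++
l=4 r=15: 4+39=43 <72, l++
l=5 r=15: 5+39=44 <72, l++
l=6 r=15: 8+39=47 <72, l++
l=7 r=15: 9+39=48 <72, l++
l=8 r=15: 16+39=55 <72, l++

l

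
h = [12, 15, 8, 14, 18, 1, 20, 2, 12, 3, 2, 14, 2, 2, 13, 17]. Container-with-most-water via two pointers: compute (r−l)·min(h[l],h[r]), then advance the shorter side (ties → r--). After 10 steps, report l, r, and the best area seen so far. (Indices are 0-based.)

l=4, r=9, best area=210

l=0 r=15: min(12,17)*15=180 best=180 *, l++
l=1 r=15: min(15,17)*14=210 best=210 *, l++
l=2 r=15: min(8,17)*13=104 best=210, l++
l=3 r=15: min(14,17)*12=168 best=210, l++
l=4 r=15: min(18,17)*11=187 best=210, r--
l=4 r=14: min(18,13)*10=130 best=210, r--
l=4 r=13: min(18,2)*9=18 best=210, r--
l=4 r=12: min(18,2)*8=16 best=210, r--
l=4 r=11: min(18,14)*7=98 best=210, r--
l=4 r=10: min(18,2)*6=12 best=210, r--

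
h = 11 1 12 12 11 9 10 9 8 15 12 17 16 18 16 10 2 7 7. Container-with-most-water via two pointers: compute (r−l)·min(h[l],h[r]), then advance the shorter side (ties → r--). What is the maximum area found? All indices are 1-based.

[1,19] min(11,7)*18=126 best=126 * → r--
[1,18] min(11,7)*17=119 best=126 → r--
[1,17] min(11,2)*16=32 best=126 → r--
[1,16] min(11,10)*15=150 best=150 * → r--
[1,15] min(11,16)*14=154 best=154 * → l++
[2,15] min(1,16)*13=13 best=154 → l++
[3,15] min(12,16)*12=144 best=154 → l++
[4,15] min(12,16)*11=132 best=154 → l++
[5,15] min(11,16)*10=110 best=154 → l++
[6,15] min(9,16)*9=81 best=154 → l++
[7,15] min(10,16)*8=80 best=154 → l++
[8,15] min(9,16)*7=63 best=154 → l++
[9,15] min(8,16)*6=48 best=154 → l++
[10,15] min(15,16)*5=75 best=154 → l++
[11,15] min(12,16)*4=48 best=154 → l++
[12,15] min(17,16)*3=48 best=154 → r--
[12,14] min(17,18)*2=34 best=154 → l++
[13,14] min(16,18)*1=16 best=154 → l++

max area = 154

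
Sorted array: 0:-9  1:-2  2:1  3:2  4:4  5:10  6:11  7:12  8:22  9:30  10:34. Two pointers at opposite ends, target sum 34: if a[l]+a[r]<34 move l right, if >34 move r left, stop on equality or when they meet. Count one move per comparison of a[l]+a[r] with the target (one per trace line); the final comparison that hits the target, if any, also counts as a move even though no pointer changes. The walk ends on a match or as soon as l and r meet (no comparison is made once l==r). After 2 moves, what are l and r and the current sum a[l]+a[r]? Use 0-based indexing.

l=0 r=10: -9+34=25 <34, l++
l=1 r=10: -2+34=32 <34, l++

l=2, r=10, sum=35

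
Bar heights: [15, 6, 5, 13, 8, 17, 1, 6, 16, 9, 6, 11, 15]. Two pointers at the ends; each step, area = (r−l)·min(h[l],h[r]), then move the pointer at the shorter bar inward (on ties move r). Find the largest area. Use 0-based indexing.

max area = 180

l=0 r=12: min(15,15)*12=180 best=180 *, r--
l=0 r=11: min(15,11)*11=121 best=180, r--
l=0 r=10: min(15,6)*10=60 best=180, r--
l=0 r=9: min(15,9)*9=81 best=180, r--
l=0 r=8: min(15,16)*8=120 best=180, l++
l=1 r=8: min(6,16)*7=42 best=180, l++
l=2 r=8: min(5,16)*6=30 best=180, l++
l=3 r=8: min(13,16)*5=65 best=180, l++
l=4 r=8: min(8,16)*4=32 best=180, l++
l=5 r=8: min(17,16)*3=48 best=180, r--
l=5 r=7: min(17,6)*2=12 best=180, r--
l=5 r=6: min(17,1)*1=1 best=180, r--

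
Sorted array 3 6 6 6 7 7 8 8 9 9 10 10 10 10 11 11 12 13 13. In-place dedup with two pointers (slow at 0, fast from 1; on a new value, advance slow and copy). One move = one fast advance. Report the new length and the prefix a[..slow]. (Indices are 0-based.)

length 9; prefix = [3, 6, 7, 8, 9, 10, 11, 12, 13]

slow=0 fast=1: a[fast]=6≠a[slow]=3 write a[1]=6, slow++,fast++
slow=1 fast=2: a[fast]=6=a[slow] dup, fast++
slow=1 fast=3: a[fast]=6=a[slow] dup, fast++
slow=1 fast=4: a[fast]=7≠a[slow]=6 write a[2]=7, slow++,fast++
slow=2 fast=5: a[fast]=7=a[slow] dup, fast++
slow=2 fast=6: a[fast]=8≠a[slow]=7 write a[3]=8, slow++,fast++
slow=3 fast=7: a[fast]=8=a[slow] dup, fast++
slow=3 fast=8: a[fast]=9≠a[slow]=8 write a[4]=9, slow++,fast++
slow=4 fast=9: a[fast]=9=a[slow] dup, fast++
slow=4 fast=10: a[fast]=10≠a[slow]=9 write a[5]=10, slow++,fast++
slow=5 fast=11: a[fast]=10=a[slow] dup, fast++
slow=5 fast=12: a[fast]=10=a[slow] dup, fast++
slow=5 fast=13: a[fast]=10=a[slow] dup, fast++
slow=5 fast=14: a[fast]=11≠a[slow]=10 write a[6]=11, slow++,fast++
slow=6 fast=15: a[fast]=11=a[slow] dup, fast++
slow=6 fast=16: a[fast]=12≠a[slow]=11 write a[7]=12, slow++,fast++
slow=7 fast=17: a[fast]=13≠a[slow]=12 write a[8]=13, slow++,fast++
slow=8 fast=18: a[fast]=13=a[slow] dup, fast++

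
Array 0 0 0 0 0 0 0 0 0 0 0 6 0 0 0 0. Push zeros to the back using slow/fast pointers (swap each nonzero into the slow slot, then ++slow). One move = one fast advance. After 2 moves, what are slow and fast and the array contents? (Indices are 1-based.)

slow=1, fast=3, a=[0, 0, 0, 0, 0, 0, 0, 0, 0, 0, 0, 6, 0, 0, 0, 0]

slow=1 fast=1: a[fast]=0, fast++
slow=1 fast=2: a[fast]=0, fast++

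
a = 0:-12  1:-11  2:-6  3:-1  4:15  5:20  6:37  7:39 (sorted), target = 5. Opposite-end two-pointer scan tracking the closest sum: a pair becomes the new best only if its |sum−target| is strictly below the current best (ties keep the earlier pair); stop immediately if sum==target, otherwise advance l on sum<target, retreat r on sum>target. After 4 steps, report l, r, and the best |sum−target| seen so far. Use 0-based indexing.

l=1, r=4, best |Δ|=2

[0,7] -12+39=27 d=22 * → r--
[0,6] -12+37=25 d=20 * → r--
[0,5] -12+20=8 d=3 * → r--
[0,4] -12+15=3 d=2 * → l++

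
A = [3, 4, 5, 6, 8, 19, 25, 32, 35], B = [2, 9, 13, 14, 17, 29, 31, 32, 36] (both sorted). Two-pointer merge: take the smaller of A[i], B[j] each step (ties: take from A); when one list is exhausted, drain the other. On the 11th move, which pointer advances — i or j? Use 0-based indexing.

i=0 j=0: A[i]=3>B[j]=2 take 2, j++
i=0 j=1: A[i]=3<=B[j]=9 take 3, i++
i=1 j=1: A[i]=4<=B[j]=9 take 4, i++
i=2 j=1: A[i]=5<=B[j]=9 take 5, i++
i=3 j=1: A[i]=6<=B[j]=9 take 6, i++
i=4 j=1: A[i]=8<=B[j]=9 take 8, i++
i=5 j=1: A[i]=19>B[j]=9 take 9, j++
i=5 j=2: A[i]=19>B[j]=13 take 13, j++
i=5 j=3: A[i]=19>B[j]=14 take 14, j++
i=5 j=4: A[i]=19>B[j]=17 take 17, j++
i=5 j=5: A[i]=19<=B[j]=29 take 19, i++

i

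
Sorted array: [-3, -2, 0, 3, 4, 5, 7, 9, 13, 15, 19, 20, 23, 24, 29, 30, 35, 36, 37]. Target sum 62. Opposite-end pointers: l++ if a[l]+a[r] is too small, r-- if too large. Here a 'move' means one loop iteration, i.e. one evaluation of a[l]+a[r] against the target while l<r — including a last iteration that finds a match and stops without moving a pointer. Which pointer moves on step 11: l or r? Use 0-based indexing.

l=0 r=18: -3+37=34 <62, l++
l=1 r=18: -2+37=35 <62, l++
l=2 r=18: 0+37=37 <62, l++
l=3 r=18: 3+37=40 <62, l++
l=4 r=18: 4+37=41 <62, l++
l=5 r=18: 5+37=42 <62, l++
l=6 r=18: 7+37=44 <62, l++
l=7 r=18: 9+37=46 <62, l++
l=8 r=18: 13+37=50 <62, l++
l=9 r=18: 15+37=52 <62, l++
l=10 r=18: 19+37=56 <62, l++

l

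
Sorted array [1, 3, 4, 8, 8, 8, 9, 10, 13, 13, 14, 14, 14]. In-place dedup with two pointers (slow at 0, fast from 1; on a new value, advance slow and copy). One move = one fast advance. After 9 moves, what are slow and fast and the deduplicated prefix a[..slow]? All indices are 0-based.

slow=6, fast=10, prefix=[1, 3, 4, 8, 9, 10, 13]

(s=0,f=1) a[fast]=3≠a[slow]=1 write a[1]=3 → slow++,fast++
(s=1,f=2) a[fast]=4≠a[slow]=3 write a[2]=4 → slow++,fast++
(s=2,f=3) a[fast]=8≠a[slow]=4 write a[3]=8 → slow++,fast++
(s=3,f=4) a[fast]=8=a[slow] dup → fast++
(s=3,f=5) a[fast]=8=a[slow] dup → fast++
(s=3,f=6) a[fast]=9≠a[slow]=8 write a[4]=9 → slow++,fast++
(s=4,f=7) a[fast]=10≠a[slow]=9 write a[5]=10 → slow++,fast++
(s=5,f=8) a[fast]=13≠a[slow]=10 write a[6]=13 → slow++,fast++
(s=6,f=9) a[fast]=13=a[slow] dup → fast++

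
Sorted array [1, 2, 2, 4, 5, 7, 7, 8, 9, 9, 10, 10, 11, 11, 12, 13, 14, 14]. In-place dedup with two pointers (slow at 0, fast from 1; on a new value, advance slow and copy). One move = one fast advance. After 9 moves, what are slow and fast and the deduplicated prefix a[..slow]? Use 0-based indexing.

slow=6, fast=10, prefix=[1, 2, 4, 5, 7, 8, 9]

slow=0 fast=1: a[fast]=2≠a[slow]=1 write a[1]=2, slow++,fast++
slow=1 fast=2: a[fast]=2=a[slow] dup, fast++
slow=1 fast=3: a[fast]=4≠a[slow]=2 write a[2]=4, slow++,fast++
slow=2 fast=4: a[fast]=5≠a[slow]=4 write a[3]=5, slow++,fast++
slow=3 fast=5: a[fast]=7≠a[slow]=5 write a[4]=7, slow++,fast++
slow=4 fast=6: a[fast]=7=a[slow] dup, fast++
slow=4 fast=7: a[fast]=8≠a[slow]=7 write a[5]=8, slow++,fast++
slow=5 fast=8: a[fast]=9≠a[slow]=8 write a[6]=9, slow++,fast++
slow=6 fast=9: a[fast]=9=a[slow] dup, fast++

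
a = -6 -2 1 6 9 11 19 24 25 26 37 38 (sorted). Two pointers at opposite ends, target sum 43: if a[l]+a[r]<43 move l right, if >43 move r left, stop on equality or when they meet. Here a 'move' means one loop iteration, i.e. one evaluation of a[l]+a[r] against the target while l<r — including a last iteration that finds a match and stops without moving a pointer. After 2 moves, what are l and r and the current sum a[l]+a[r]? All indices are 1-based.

l=1 r=12: -6+38=32 <43, l++
l=2 r=12: -2+38=36 <43, l++

l=3, r=12, sum=39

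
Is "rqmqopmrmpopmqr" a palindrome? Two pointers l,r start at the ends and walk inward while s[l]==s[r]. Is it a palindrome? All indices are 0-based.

not a palindrome (mismatch at 3,11)

[0,14] 'r'=='r' → l++,r--
[1,13] 'q'=='q' → l++,r--
[2,12] 'm'=='m' → l++,r--
[3,11] 'q'!='p' → stop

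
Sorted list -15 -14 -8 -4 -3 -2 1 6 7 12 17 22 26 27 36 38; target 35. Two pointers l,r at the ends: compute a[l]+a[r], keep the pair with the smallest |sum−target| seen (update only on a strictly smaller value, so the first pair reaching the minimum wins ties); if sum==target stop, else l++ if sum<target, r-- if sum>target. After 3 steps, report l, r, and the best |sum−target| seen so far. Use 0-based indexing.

l=0 r=15: -15+38=23 d=12 *, l++
l=1 r=15: -14+38=24 d=11 *, l++
l=2 r=15: -8+38=30 d=5 *, l++

l=3, r=15, best |Δ|=5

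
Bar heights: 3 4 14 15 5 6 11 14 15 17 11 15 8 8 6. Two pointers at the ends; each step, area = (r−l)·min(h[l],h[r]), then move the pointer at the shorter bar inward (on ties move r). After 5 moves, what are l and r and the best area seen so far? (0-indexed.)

l=2, r=11, best area=88

[0,14] min(3,6)*14=42 best=42 * → l++
[1,14] min(4,6)*13=52 best=52 * → l++
[2,14] min(14,6)*12=72 best=72 * → r--
[2,13] min(14,8)*11=88 best=88 * → r--
[2,12] min(14,8)*10=80 best=88 → r--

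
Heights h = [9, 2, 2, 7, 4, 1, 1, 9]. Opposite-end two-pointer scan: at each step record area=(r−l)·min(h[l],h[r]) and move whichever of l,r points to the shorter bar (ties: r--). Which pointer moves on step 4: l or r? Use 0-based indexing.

l=0 r=7: min(9,9)*7=63 best=63 *, r--
l=0 r=6: min(9,1)*6=6 best=63, r--
l=0 r=5: min(9,1)*5=5 best=63, r--
l=0 r=4: min(9,4)*4=16 best=63, r--

r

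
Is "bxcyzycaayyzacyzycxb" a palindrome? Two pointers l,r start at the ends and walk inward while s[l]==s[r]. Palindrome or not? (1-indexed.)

[1,20] 'b'=='b' → l++,r--
[2,19] 'x'=='x' → l++,r--
[3,18] 'c'=='c' → l++,r--
[4,17] 'y'=='y' → l++,r--
[5,16] 'z'=='z' → l++,r--
[6,15] 'y'=='y' → l++,r--
[7,14] 'c'=='c' → l++,r--
[8,13] 'a'=='a' → l++,r--
[9,12] 'a'!='z' → stop

not a palindrome (mismatch at 9,12)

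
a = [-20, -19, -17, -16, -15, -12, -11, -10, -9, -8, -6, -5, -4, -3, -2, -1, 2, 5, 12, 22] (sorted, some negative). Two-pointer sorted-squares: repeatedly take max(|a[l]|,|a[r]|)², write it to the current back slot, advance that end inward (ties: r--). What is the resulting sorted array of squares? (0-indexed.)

[0,19] |-20|<=|22| out[19]=484 → r--
[0,18] |-20|>|12| out[18]=400 → l++
[1,18] |-19|>|12| out[17]=361 → l++
[2,18] |-17|>|12| out[16]=289 → l++
[3,18] |-16|>|12| out[15]=256 → l++
[4,18] |-15|>|12| out[14]=225 → l++
[5,18] |-12|<=|12| out[13]=144 → r--
[5,17] |-12|>|5| out[12]=144 → l++
[6,17] |-11|>|5| out[11]=121 → l++
[7,17] |-10|>|5| out[10]=100 → l++
[8,17] |-9|>|5| out[9]=81 → l++
[9,17] |-8|>|5| out[8]=64 → l++
[10,17] |-6|>|5| out[7]=36 → l++
[11,17] |-5|<=|5| out[6]=25 → r--
[11,16] |-5|>|2| out[5]=25 → l++
[12,16] |-4|>|2| out[4]=16 → l++
[13,16] |-3|>|2| out[3]=9 → l++
[14,16] |-2|<=|2| out[2]=4 → r--
[14,15] |-2|>|-1| out[1]=4 → l++
[15,15] |-1|<=|-1| out[0]=1 → r--

[1, 4, 4, 9, 16, 25, 25, 36, 64, 81, 100, 121, 144, 144, 225, 256, 289, 361, 400, 484]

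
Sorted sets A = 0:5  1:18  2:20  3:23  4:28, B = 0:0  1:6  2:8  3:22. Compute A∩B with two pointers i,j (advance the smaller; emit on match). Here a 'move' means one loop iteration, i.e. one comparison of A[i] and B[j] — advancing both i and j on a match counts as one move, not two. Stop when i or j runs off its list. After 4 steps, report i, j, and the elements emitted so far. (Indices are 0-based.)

i=1, j=3, emitted=[]

i=0 j=0: 5>0, j++
i=0 j=1: 5<6, i++
i=1 j=1: 18>6, j++
i=1 j=2: 18>8, j++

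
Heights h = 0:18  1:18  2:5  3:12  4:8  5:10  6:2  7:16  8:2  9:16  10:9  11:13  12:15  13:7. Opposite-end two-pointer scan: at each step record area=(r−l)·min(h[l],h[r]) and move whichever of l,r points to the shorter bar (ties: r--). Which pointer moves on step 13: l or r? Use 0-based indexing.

l=0 r=13: min(18,7)*13=91 best=91 *, r--
l=0 r=12: min(18,15)*12=180 best=180 *, r--
l=0 r=11: min(18,13)*11=143 best=180, r--
l=0 r=10: min(18,9)*10=90 best=180, r--
l=0 r=9: min(18,16)*9=144 best=180, r--
l=0 r=8: min(18,2)*8=16 best=180, r--
l=0 r=7: min(18,16)*7=112 best=180, r--
l=0 r=6: min(18,2)*6=12 best=180, r--
l=0 r=5: min(18,10)*5=50 best=180, r--
l=0 r=4: min(18,8)*4=32 best=180, r--
l=0 r=3: min(18,12)*3=36 best=180, r--
l=0 r=2: min(18,5)*2=10 best=180, r--
l=0 r=1: min(18,18)*1=18 best=180, r--

r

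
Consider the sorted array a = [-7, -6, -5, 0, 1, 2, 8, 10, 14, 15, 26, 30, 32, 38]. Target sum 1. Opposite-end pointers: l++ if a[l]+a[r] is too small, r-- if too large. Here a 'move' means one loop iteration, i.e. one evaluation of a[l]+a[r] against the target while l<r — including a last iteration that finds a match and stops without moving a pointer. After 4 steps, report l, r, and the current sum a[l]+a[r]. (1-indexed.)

l=1, r=10, sum=8

l=1 r=14: -7+38=31 >1, r--
l=1 r=13: -7+32=25 >1, r--
l=1 r=12: -7+30=23 >1, r--
l=1 r=11: -7+26=19 >1, r--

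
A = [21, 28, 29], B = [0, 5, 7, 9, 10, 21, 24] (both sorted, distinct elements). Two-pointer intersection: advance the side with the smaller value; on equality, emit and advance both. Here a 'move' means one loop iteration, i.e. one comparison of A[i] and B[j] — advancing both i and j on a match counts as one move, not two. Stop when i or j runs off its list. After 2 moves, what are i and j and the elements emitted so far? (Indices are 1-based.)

i=1 j=1: 21>0, j++
i=1 j=2: 21>5, j++

i=1, j=3, emitted=[]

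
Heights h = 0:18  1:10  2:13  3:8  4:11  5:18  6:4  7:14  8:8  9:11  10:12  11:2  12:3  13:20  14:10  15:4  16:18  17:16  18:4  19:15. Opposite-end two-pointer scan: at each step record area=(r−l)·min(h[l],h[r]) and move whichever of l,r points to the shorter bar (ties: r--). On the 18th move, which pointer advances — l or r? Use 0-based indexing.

l=0 r=19: min(18,15)*19=285 best=285 *, r--
l=0 r=18: min(18,4)*18=72 best=285, r--
l=0 r=17: min(18,16)*17=272 best=285, r--
l=0 r=16: min(18,18)*16=288 best=288 *, r--
l=0 r=15: min(18,4)*15=60 best=288, r--
l=0 r=14: min(18,10)*14=140 best=288, r--
l=0 r=13: min(18,20)*13=234 best=288, l++
l=1 r=13: min(10,20)*12=120 best=288, l++
l=2 r=13: min(13,20)*11=143 best=288, l++
l=3 r=13: min(8,20)*10=80 best=288, l++
l=4 r=13: min(11,20)*9=99 best=288, l++
l=5 r=13: min(18,20)*8=144 best=288, l++
l=6 r=13: min(4,20)*7=28 best=288, l++
l=7 r=13: min(14,20)*6=84 best=288, l++
l=8 r=13: min(8,20)*5=40 best=288, l++
l=9 r=13: min(11,20)*4=44 best=288, l++
l=10 r=13: min(12,20)*3=36 best=288, l++
l=11 r=13: min(2,20)*2=4 best=288, l++

l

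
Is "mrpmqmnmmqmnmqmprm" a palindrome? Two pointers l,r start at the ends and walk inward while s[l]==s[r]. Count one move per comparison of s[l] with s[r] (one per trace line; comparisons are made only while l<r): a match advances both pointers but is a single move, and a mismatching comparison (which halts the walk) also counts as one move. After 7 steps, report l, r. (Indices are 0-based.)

l=7, r=10

l=0 r=17: 'm'=='m', l++,r--
l=1 r=16: 'r'=='r', l++,r--
l=2 r=15: 'p'=='p', l++,r--
l=3 r=14: 'm'=='m', l++,r--
l=4 r=13: 'q'=='q', l++,r--
l=5 r=12: 'm'=='m', l++,r--
l=6 r=11: 'n'=='n', l++,r--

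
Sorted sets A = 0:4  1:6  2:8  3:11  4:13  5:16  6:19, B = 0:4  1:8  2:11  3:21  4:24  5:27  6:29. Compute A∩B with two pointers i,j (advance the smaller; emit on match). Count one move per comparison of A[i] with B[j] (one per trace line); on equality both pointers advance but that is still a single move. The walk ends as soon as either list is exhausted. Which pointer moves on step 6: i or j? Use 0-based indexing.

i

i=0 j=0: 4==4 emit, i++,j++
i=1 j=1: 6<8, i++
i=2 j=1: 8==8 emit, i++,j++
i=3 j=2: 11==11 emit, i++,j++
i=4 j=3: 13<21, i++
i=5 j=3: 16<21, i++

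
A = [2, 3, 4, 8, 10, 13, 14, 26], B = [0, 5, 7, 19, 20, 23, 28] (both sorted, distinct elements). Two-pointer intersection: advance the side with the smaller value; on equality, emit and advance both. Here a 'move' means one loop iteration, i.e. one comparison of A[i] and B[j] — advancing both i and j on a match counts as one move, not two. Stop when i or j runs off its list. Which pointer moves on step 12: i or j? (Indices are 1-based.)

j

[i=1,j=1] 2>0 → j++
[i=1,j=2] 2<5 → i++
[i=2,j=2] 3<5 → i++
[i=3,j=2] 4<5 → i++
[i=4,j=2] 8>5 → j++
[i=4,j=3] 8>7 → j++
[i=4,j=4] 8<19 → i++
[i=5,j=4] 10<19 → i++
[i=6,j=4] 13<19 → i++
[i=7,j=4] 14<19 → i++
[i=8,j=4] 26>19 → j++
[i=8,j=5] 26>20 → j++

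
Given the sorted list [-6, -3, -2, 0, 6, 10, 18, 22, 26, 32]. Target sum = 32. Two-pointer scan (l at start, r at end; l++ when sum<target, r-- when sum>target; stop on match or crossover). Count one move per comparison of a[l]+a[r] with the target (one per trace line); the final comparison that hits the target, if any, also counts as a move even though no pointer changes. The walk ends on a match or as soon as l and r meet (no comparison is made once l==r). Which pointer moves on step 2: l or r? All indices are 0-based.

l

[0,9] -6+32=26 <32 → l++
[1,9] -3+32=29 <32 → l++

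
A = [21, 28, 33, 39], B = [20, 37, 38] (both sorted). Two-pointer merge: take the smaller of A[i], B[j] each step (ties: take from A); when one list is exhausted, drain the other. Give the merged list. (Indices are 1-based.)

[i=1,j=1] A[i]=21>B[j]=20 take 20 → j++
[i=1,j=2] A[i]=21<=B[j]=37 take 21 → i++
[i=2,j=2] A[i]=28<=B[j]=37 take 28 → i++
[i=3,j=2] A[i]=33<=B[j]=37 take 33 → i++
[i=4,j=2] A[i]=39>B[j]=37 take 37 → j++
[i=4,j=3] A[i]=39>B[j]=38 take 38 → j++
[i=4,j=4] B done, take A[i]=39 → i++

[20, 21, 28, 33, 37, 38, 39]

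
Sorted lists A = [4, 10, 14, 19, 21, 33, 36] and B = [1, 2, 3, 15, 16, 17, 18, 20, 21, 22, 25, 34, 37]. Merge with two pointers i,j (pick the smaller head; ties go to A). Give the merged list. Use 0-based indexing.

[1, 2, 3, 4, 10, 14, 15, 16, 17, 18, 19, 20, 21, 21, 22, 25, 33, 34, 36, 37]

i=0 j=0: A[i]=4>B[j]=1 take 1, j++
i=0 j=1: A[i]=4>B[j]=2 take 2, j++
i=0 j=2: A[i]=4>B[j]=3 take 3, j++
i=0 j=3: A[i]=4<=B[j]=15 take 4, i++
i=1 j=3: A[i]=10<=B[j]=15 take 10, i++
i=2 j=3: A[i]=14<=B[j]=15 take 14, i++
i=3 j=3: A[i]=19>B[j]=15 take 15, j++
i=3 j=4: A[i]=19>B[j]=16 take 16, j++
i=3 j=5: A[i]=19>B[j]=17 take 17, j++
i=3 j=6: A[i]=19>B[j]=18 take 18, j++
i=3 j=7: A[i]=19<=B[j]=20 take 19, i++
i=4 j=7: A[i]=21>B[j]=20 take 20, j++
i=4 j=8: A[i]=21<=B[j]=21 take 21, i++
i=5 j=8: A[i]=33>B[j]=21 take 21, j++
i=5 j=9: A[i]=33>B[j]=22 take 22, j++
i=5 j=10: A[i]=33>B[j]=25 take 25, j++
i=5 j=11: A[i]=33<=B[j]=34 take 33, i++
i=6 j=11: A[i]=36>B[j]=34 take 34, j++
i=6 j=12: A[i]=36<=B[j]=37 take 36, i++
i=7 j=12: A done, take B[j]=37, j++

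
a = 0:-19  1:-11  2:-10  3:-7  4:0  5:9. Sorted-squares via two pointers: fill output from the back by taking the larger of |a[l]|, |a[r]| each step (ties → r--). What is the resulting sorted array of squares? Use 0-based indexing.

[0, 49, 81, 100, 121, 361]

l=0 r=5: |-19|>|9| out[5]=361, l++
l=1 r=5: |-11|>|9| out[4]=121, l++
l=2 r=5: |-10|>|9| out[3]=100, l++
l=3 r=5: |-7|<=|9| out[2]=81, r--
l=3 r=4: |-7|>|0| out[1]=49, l++
l=4 r=4: |0|<=|0| out[0]=0, r--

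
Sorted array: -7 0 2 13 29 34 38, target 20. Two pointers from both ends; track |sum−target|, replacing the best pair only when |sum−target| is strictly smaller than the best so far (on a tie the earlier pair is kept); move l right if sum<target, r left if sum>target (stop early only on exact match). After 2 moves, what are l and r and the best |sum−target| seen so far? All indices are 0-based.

l=0 r=6: -7+38=31 d=11 *, r--
l=0 r=5: -7+34=27 d=7 *, r--

l=0, r=4, best |Δ|=7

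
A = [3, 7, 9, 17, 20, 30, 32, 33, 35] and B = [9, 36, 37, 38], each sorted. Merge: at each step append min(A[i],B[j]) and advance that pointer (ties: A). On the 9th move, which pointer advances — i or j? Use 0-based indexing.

i=0 j=0: A[i]=3<=B[j]=9 take 3, i++
i=1 j=0: A[i]=7<=B[j]=9 take 7, i++
i=2 j=0: A[i]=9<=B[j]=9 take 9, i++
i=3 j=0: A[i]=17>B[j]=9 take 9, j++
i=3 j=1: A[i]=17<=B[j]=36 take 17, i++
i=4 j=1: A[i]=20<=B[j]=36 take 20, i++
i=5 j=1: A[i]=30<=B[j]=36 take 30, i++
i=6 j=1: A[i]=32<=B[j]=36 take 32, i++
i=7 j=1: A[i]=33<=B[j]=36 take 33, i++

i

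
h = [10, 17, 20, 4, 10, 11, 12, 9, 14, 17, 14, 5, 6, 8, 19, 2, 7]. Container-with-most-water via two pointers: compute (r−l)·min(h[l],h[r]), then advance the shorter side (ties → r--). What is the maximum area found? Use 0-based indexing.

l=0 r=16: min(10,7)*16=112 best=112 *, r--
l=0 r=15: min(10,2)*15=30 best=112, r--
l=0 r=14: min(10,19)*14=140 best=140 *, l++
l=1 r=14: min(17,19)*13=221 best=221 *, l++
l=2 r=14: min(20,19)*12=228 best=228 *, r--
l=2 r=13: min(20,8)*11=88 best=228, r--
l=2 r=12: min(20,6)*10=60 best=228, r--
l=2 r=11: min(20,5)*9=45 best=228, r--
l=2 r=10: min(20,14)*8=112 best=228, r--
l=2 r=9: min(20,17)*7=119 best=228, r--
l=2 r=8: min(20,14)*6=84 best=228, r--
l=2 r=7: min(20,9)*5=45 best=228, r--
l=2 r=6: min(20,12)*4=48 best=228, r--
l=2 r=5: min(20,11)*3=33 best=228, r--
l=2 r=4: min(20,10)*2=20 best=228, r--
l=2 r=3: min(20,4)*1=4 best=228, r--

max area = 228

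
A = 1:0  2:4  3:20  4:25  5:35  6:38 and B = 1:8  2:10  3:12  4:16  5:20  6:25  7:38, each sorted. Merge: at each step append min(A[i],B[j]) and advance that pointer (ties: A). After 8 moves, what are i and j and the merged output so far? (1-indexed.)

i=4, j=6, merged so far=[0, 4, 8, 10, 12, 16, 20, 20]

[i=1,j=1] A[i]=0<=B[j]=8 take 0 → i++
[i=2,j=1] A[i]=4<=B[j]=8 take 4 → i++
[i=3,j=1] A[i]=20>B[j]=8 take 8 → j++
[i=3,j=2] A[i]=20>B[j]=10 take 10 → j++
[i=3,j=3] A[i]=20>B[j]=12 take 12 → j++
[i=3,j=4] A[i]=20>B[j]=16 take 16 → j++
[i=3,j=5] A[i]=20<=B[j]=20 take 20 → i++
[i=4,j=5] A[i]=25>B[j]=20 take 20 → j++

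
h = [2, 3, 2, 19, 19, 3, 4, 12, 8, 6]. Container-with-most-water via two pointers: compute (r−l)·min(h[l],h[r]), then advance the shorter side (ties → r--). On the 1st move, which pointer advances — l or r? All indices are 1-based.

[1,10] min(2,6)*9=18 best=18 * → l++

l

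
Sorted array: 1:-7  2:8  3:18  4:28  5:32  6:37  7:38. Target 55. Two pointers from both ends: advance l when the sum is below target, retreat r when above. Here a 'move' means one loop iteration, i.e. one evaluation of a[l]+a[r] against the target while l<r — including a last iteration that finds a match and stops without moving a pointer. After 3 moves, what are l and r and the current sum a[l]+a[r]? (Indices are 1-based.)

l=3, r=6, sum=55

l=1 r=7: -7+38=31 <55, l++
l=2 r=7: 8+38=46 <55, l++
l=3 r=7: 18+38=56 >55, r--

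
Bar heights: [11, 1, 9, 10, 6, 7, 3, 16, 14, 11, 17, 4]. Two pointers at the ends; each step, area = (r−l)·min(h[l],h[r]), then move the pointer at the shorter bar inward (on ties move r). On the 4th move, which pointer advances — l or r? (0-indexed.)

l=0 r=11: min(11,4)*11=44 best=44 *, r--
l=0 r=10: min(11,17)*10=110 best=110 *, l++
l=1 r=10: min(1,17)*9=9 best=110, l++
l=2 r=10: min(9,17)*8=72 best=110, l++

l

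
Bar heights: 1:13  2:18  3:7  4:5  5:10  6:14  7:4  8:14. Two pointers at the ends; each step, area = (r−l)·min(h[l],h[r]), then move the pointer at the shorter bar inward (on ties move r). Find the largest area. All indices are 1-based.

max area = 91

[1,8] min(13,14)*7=91 best=91 * → l++
[2,8] min(18,14)*6=84 best=91 → r--
[2,7] min(18,4)*5=20 best=91 → r--
[2,6] min(18,14)*4=56 best=91 → r--
[2,5] min(18,10)*3=30 best=91 → r--
[2,4] min(18,5)*2=10 best=91 → r--
[2,3] min(18,7)*1=7 best=91 → r--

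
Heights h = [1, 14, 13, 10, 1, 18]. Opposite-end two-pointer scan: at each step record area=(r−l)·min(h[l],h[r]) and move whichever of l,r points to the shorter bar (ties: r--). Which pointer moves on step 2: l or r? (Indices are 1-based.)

l=1 r=6: min(1,18)*5=5 best=5 *, l++
l=2 r=6: min(14,18)*4=56 best=56 *, l++

l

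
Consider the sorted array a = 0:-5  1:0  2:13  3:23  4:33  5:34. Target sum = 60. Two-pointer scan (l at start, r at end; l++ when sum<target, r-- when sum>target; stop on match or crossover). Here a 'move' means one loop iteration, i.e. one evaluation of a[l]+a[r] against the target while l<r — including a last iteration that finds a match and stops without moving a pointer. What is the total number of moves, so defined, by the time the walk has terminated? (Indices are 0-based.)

[0,5] -5+34=29 <60 → l++
[1,5] 0+34=34 <60 → l++
[2,5] 13+34=47 <60 → l++
[3,5] 23+34=57 <60 → l++
[4,5] 33+34=67 >60 → r--

5 moves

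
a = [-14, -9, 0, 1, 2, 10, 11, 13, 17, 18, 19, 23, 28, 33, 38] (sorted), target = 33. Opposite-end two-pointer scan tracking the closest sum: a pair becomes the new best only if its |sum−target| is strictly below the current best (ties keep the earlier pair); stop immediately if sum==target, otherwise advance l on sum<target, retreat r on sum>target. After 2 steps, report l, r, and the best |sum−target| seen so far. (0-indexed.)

l=0 r=14: -14+38=24 d=9 *, l++
l=1 r=14: -9+38=29 d=4 *, l++

l=2, r=14, best |Δ|=4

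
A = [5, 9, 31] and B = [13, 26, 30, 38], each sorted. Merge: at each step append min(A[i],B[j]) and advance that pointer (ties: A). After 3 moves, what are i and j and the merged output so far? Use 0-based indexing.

[i=0,j=0] A[i]=5<=B[j]=13 take 5 → i++
[i=1,j=0] A[i]=9<=B[j]=13 take 9 → i++
[i=2,j=0] A[i]=31>B[j]=13 take 13 → j++

i=2, j=1, merged so far=[5, 9, 13]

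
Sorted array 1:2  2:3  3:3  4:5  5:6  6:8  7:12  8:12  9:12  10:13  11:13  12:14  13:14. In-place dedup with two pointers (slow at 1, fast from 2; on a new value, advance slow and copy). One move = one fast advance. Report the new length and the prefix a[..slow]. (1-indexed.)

slow=1 fast=2: a[fast]=3≠a[slow]=2 write a[2]=3, slow++,fast++
slow=2 fast=3: a[fast]=3=a[slow] dup, fast++
slow=2 fast=4: a[fast]=5≠a[slow]=3 write a[3]=5, slow++,fast++
slow=3 fast=5: a[fast]=6≠a[slow]=5 write a[4]=6, slow++,fast++
slow=4 fast=6: a[fast]=8≠a[slow]=6 write a[5]=8, slow++,fast++
slow=5 fast=7: a[fast]=12≠a[slow]=8 write a[6]=12, slow++,fast++
slow=6 fast=8: a[fast]=12=a[slow] dup, fast++
slow=6 fast=9: a[fast]=12=a[slow] dup, fast++
slow=6 fast=10: a[fast]=13≠a[slow]=12 write a[7]=13, slow++,fast++
slow=7 fast=11: a[fast]=13=a[slow] dup, fast++
slow=7 fast=12: a[fast]=14≠a[slow]=13 write a[8]=14, slow++,fast++
slow=8 fast=13: a[fast]=14=a[slow] dup, fast++

length 8; prefix = [2, 3, 5, 6, 8, 12, 13, 14]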